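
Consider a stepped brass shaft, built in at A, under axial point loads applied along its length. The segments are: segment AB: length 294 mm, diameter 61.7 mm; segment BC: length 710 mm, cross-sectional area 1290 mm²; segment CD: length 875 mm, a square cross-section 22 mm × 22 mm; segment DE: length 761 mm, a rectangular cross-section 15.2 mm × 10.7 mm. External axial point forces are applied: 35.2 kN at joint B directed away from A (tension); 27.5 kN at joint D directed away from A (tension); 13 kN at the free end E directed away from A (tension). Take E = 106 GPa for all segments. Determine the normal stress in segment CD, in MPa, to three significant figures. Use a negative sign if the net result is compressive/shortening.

83.7 MPa

Internal axial forces (sectioning from the free end, tension +): N_DE = 13 kN, N_CD = 40.5 kN, N_BC = 40.5 kN, N_AB = 75.7 kN.
A_CD = 484 mm².
σ_CD = N_CD/A_CD = 40500/484 = 83.68 MPa.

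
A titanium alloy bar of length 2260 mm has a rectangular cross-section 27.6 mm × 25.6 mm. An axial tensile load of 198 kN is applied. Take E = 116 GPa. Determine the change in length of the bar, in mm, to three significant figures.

5.46 mm

A = 706.6 mm².
δ_mech = NL/(AE) = 198000·2260/(706.6·116000) = 5.46 mm.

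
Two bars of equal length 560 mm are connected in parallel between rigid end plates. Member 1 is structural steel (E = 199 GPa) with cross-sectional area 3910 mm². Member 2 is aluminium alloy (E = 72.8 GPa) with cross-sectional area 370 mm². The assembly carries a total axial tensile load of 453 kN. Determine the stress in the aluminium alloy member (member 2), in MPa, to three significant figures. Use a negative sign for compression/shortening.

41.0 MPa

Equal strain + equilibrium ⇒ each member carries load in proportion to AE: A₁E₁ = 778100000 N, A₂E₂ = 26940000 N, ΣAE = 805000000 N.
σ₂ = P·E₂/ΣAE = 453000·72800/805000000 = 40.97 MPa.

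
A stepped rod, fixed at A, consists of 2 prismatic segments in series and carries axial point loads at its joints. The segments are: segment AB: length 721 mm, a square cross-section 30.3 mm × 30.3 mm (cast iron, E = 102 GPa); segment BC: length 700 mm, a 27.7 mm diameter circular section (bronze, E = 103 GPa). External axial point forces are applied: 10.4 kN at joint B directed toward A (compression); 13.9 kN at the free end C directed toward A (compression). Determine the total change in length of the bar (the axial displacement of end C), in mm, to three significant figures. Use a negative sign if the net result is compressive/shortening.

-0.344 mm

Internal axial forces (sectioning from the free end, tension +): N_BC = -13.9 kN, N_AB = -24.3 kN.
A_AB = 918.1 mm².
A_BC = 602.6 mm².
δ_AB = -24300·721/(918.1·102000) = -0.1871 mm
δ_BC = -13900·700/(602.6·103000) = -0.1568 mm
δ = Σδ_i = -0.3438 mm.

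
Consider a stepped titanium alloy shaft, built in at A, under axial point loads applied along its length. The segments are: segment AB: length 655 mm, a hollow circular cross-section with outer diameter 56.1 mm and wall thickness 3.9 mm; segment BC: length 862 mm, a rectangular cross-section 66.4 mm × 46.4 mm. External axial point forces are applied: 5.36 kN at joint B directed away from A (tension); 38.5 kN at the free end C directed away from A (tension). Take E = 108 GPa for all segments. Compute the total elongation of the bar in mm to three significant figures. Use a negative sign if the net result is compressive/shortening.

Internal axial forces (sectioning from the free end, tension +): N_BC = 38.5 kN, N_AB = 43.86 kN.
A_AB = 639.6 mm².
A_BC = 3081 mm².
δ_AB = 43860·655/(639.6·108000) = 0.4159 mm
δ_BC = 38500·862/(3081·108000) = 0.09974 mm
δ = Σδ_i = 0.5156 mm.

0.516 mm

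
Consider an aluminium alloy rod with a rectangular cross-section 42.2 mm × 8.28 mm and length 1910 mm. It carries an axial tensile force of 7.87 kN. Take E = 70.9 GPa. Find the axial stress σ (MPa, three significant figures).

A = 349.4 mm².
σ = N/A = 7870/349.4 = 22.52 MPa.

22.5 MPa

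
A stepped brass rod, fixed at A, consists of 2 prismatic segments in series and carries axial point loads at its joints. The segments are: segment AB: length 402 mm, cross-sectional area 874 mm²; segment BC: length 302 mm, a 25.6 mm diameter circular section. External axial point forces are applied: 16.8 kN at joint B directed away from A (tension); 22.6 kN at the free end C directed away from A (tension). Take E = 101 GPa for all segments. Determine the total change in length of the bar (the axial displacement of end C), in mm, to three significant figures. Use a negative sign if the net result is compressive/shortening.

0.311 mm

Internal axial forces (sectioning from the free end, tension +): N_BC = 22.6 kN, N_AB = 39.4 kN.
A_BC = 514.7 mm².
δ_AB = 39400·402/(874·101000) = 0.1794 mm
δ_BC = 22600·302/(514.7·101000) = 0.1313 mm
δ = Σδ_i = 0.3107 mm.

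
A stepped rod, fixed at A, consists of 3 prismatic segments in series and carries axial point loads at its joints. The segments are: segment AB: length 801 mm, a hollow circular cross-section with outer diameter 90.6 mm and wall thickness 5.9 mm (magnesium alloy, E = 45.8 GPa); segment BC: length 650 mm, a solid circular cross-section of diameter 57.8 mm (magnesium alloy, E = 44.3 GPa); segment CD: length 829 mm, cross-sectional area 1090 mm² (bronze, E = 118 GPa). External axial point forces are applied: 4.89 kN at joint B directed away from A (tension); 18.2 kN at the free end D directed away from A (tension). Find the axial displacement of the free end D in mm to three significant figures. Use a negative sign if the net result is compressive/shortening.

0.476 mm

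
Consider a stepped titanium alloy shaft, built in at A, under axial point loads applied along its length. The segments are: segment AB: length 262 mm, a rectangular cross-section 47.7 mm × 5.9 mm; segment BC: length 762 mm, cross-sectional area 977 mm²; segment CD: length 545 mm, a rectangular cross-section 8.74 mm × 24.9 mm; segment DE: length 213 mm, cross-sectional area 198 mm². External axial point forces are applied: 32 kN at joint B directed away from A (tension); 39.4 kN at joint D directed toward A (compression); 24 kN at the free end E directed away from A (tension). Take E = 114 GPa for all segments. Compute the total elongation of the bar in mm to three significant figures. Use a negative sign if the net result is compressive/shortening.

-0.0816 mm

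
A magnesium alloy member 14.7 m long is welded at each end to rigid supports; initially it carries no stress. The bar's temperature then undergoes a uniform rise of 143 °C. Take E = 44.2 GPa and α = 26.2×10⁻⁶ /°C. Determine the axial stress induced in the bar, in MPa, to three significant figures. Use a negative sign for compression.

Free thermal expansion αLΔT = 26.2e-6 · 14700 · 143 = 55.08 mm.
The walls impose strain ε = −(55.08)/14700 = -3.7466e-03; σ = Eε = 44200 · -3.7466e-03 = -165.6 MPa.

-166 MPa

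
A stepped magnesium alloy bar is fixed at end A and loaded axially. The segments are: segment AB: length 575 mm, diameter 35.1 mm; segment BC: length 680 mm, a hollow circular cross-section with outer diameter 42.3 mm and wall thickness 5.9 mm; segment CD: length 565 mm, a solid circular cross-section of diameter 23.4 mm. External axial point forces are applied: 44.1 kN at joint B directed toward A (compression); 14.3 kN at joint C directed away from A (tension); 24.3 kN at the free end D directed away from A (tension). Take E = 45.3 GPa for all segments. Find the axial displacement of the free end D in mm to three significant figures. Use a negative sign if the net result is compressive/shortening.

Internal axial forces (sectioning from the free end, tension +): N_CD = 24.3 kN, N_BC = 38.6 kN, N_AB = -5.5 kN.
A_AB = 967.6 mm².
A_BC = 674.7 mm².
A_CD = 430.1 mm².
δ_AB = -5500·575/(967.6·45300) = -0.07215 mm
δ_BC = 38600·680/(674.7·45300) = 0.8588 mm
δ_CD = 24300·565/(430.1·45300) = 0.7047 mm
δ = Σδ_i = 1.491 mm.

1.49 mm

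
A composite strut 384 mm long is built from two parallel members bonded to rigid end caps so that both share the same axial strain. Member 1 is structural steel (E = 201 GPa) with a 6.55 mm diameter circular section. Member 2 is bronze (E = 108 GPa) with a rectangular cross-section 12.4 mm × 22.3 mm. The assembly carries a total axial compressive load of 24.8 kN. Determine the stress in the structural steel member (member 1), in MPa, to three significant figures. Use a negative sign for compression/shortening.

-136 MPa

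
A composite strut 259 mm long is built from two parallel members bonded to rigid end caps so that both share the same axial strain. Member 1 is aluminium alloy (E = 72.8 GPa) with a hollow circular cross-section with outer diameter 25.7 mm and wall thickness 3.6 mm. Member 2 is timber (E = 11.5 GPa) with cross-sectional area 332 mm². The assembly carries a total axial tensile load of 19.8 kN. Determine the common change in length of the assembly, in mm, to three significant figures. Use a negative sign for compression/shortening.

0.233 mm

A_1 = 249.9 mm².
Equal strain + equilibrium ⇒ each member carries load in proportion to AE: A₁E₁ = 18200000 N, A₂E₂ = 3818000 N, ΣAE = 22010000 N.
δ = PL/ΣAE = 19800·259/22010000 = 0.233 mm.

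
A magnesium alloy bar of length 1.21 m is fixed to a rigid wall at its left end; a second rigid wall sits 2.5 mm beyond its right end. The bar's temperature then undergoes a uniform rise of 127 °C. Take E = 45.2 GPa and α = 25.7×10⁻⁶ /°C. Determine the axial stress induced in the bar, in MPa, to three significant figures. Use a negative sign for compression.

-54.1 MPa

Free thermal expansion αLΔT = 25.7e-6 · 1210 · 127 = 3.949 mm.
The walls engage after the gap closes; constrained expansion = 3.949 − 2.5 = 1.449 mm.
The walls impose strain ε = −(1.449)/1210 = -1.1978e-03; σ = Eε = 45200 · -1.1978e-03 = -54.14 MPa.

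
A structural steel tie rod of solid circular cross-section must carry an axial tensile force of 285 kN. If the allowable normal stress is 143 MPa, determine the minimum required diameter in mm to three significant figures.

50.4 mm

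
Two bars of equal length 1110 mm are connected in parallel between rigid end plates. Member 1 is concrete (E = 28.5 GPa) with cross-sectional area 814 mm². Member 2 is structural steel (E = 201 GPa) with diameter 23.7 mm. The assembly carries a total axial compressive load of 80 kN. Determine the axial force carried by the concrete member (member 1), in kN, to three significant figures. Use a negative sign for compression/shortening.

-16.6 kN

A_2 = 441.2 mm².
Equal strain + equilibrium ⇒ each member carries load in proportion to AE: A₁E₁ = 23200000 N, A₂E₂ = 88670000 N, ΣAE = 111900000 N.
F₁ = P·A₁E₁/ΣAE = -80000·23200000/111900000 = -16590 N.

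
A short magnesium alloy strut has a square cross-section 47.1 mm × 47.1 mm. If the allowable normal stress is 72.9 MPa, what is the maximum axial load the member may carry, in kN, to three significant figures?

162 kN

A = 2218 mm².
P_max = σ_allow · A = 72.9 · 2218 = 161700 N = 161.7 kN.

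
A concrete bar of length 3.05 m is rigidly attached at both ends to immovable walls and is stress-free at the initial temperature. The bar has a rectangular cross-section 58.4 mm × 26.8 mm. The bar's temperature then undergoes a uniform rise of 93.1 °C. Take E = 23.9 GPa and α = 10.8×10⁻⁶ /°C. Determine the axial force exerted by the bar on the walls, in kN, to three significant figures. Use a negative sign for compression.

Free thermal expansion αLΔT = 10.8e-6 · 3050 · 93.1 = 3.067 mm.
The walls impose strain ε = −(3.067)/3050 = -1.0055e-03; σ = Eε = 23900 · -1.0055e-03 = -24.03 MPa.
Wall reaction R = σ·A = -24.03·1565 = -37610 N = -37.61 kN.

-37.6 kN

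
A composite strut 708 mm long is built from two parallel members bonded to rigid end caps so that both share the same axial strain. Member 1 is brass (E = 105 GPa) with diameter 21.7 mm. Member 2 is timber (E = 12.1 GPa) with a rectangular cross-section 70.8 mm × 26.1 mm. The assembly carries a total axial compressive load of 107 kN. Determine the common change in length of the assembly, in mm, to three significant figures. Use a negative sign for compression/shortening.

A_1 = 369.8 mm².
A_2 = 1848 mm².
Equal strain + equilibrium ⇒ each member carries load in proportion to AE: A₁E₁ = 38830000 N, A₂E₂ = 22360000 N, ΣAE = 61190000 N.
δ = PL/ΣAE = -107000·708/61190000 = -1.238 mm.

-1.24 mm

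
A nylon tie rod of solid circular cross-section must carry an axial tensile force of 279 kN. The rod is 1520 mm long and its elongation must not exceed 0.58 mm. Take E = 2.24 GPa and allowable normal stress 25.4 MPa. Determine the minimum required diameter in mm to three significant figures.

645 mm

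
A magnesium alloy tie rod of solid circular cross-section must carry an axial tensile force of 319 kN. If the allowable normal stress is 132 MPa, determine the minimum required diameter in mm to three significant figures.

Required area A ≥ P/σ_allow = 319000/132 = 2417 mm².
For a solid circular section, d ≥ √(4A/π) = 55.47 mm.

55.5 mm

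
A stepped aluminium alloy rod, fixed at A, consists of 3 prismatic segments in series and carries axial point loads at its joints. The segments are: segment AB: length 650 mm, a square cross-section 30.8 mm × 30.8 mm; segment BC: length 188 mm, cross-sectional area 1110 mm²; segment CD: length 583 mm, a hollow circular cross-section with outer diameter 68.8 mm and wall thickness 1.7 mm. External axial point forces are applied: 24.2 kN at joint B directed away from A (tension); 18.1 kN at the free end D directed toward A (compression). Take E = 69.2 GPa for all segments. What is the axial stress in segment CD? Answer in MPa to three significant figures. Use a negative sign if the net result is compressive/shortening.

-50.5 MPa

Internal axial forces (sectioning from the free end, tension +): N_CD = -18.1 kN, N_BC = -18.1 kN, N_AB = 6.1 kN.
A_CD = 358.4 mm².
σ_CD = N_CD/A_CD = -18100/358.4 = -50.51 MPa.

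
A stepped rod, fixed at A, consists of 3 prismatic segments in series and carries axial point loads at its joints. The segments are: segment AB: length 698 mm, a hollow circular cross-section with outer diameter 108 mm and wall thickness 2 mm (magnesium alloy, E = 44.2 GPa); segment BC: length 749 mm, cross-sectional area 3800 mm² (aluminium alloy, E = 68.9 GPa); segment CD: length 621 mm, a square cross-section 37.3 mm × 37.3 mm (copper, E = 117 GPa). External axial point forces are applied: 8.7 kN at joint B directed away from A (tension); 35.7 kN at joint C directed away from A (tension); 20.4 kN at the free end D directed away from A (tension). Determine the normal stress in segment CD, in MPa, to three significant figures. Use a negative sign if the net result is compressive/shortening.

14.7 MPa

Internal axial forces (sectioning from the free end, tension +): N_CD = 20.4 kN, N_BC = 56.1 kN, N_AB = 64.8 kN.
A_CD = 1391 mm².
σ_CD = N_CD/A_CD = 20400/1391 = 14.66 MPa.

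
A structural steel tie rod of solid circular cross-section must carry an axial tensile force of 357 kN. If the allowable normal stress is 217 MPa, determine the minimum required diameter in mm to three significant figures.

Required area A ≥ P/σ_allow = 357000/217 = 1645 mm².
For a solid circular section, d ≥ √(4A/π) = 45.77 mm.

45.8 mm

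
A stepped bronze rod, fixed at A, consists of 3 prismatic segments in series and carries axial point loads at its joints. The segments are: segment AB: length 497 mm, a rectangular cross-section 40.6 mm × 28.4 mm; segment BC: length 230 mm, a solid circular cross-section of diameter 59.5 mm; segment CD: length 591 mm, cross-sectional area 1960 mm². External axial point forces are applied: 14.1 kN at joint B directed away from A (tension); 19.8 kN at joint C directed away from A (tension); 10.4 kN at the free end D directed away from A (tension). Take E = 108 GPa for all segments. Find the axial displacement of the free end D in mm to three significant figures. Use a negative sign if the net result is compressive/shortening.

0.229 mm

Internal axial forces (sectioning from the free end, tension +): N_CD = 10.4 kN, N_BC = 30.2 kN, N_AB = 44.3 kN.
A_AB = 1153 mm².
A_BC = 2781 mm².
δ_AB = 44300·497/(1153·108000) = 0.1768 mm
δ_BC = 30200·230/(2781·108000) = 0.02313 mm
δ_CD = 10400·591/(1960·108000) = 0.02904 mm
δ = Σδ_i = 0.229 mm.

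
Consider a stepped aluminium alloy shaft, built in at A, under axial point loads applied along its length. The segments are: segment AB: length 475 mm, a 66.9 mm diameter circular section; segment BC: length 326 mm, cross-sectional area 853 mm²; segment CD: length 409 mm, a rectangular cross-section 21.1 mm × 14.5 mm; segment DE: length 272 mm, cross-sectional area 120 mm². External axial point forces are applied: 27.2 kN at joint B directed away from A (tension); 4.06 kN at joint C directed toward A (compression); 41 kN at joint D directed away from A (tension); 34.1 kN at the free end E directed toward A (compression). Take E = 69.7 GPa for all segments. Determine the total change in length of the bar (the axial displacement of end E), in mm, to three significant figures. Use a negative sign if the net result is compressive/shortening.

-0.903 mm

Internal axial forces (sectioning from the free end, tension +): N_DE = -34.1 kN, N_CD = 6.9 kN, N_BC = 2.84 kN, N_AB = 30.04 kN.
A_AB = 3515 mm².
A_CD = 306 mm².
δ_AB = 30040·475/(3515·69700) = 0.05824 mm
δ_BC = 2840·326/(853·69700) = 0.01557 mm
δ_CD = 6900·409/(306·69700) = 0.1323 mm
δ_DE = -34100·272/(120·69700) = -1.109 mm
δ = Σδ_i = -0.9028 mm.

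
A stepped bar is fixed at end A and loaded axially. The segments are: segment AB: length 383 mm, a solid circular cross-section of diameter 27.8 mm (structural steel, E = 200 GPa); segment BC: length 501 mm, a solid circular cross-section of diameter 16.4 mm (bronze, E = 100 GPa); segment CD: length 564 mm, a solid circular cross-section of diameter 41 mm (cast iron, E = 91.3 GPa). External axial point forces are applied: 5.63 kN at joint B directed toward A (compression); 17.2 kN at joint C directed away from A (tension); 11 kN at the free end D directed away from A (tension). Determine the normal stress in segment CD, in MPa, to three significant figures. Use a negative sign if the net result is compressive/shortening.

8.33 MPa

Internal axial forces (sectioning from the free end, tension +): N_CD = 11 kN, N_BC = 28.2 kN, N_AB = 22.57 kN.
A_CD = 1320 mm².
σ_CD = N_CD/A_CD = 11000/1320 = 8.332 MPa.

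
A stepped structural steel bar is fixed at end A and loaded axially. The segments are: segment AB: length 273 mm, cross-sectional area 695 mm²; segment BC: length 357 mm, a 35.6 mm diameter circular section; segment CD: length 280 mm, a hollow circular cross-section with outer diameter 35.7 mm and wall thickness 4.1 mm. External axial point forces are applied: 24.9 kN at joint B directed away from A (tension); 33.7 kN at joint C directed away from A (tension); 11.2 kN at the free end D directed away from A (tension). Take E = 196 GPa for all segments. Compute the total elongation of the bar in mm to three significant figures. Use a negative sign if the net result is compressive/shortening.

Internal axial forces (sectioning from the free end, tension +): N_CD = 11.2 kN, N_BC = 44.9 kN, N_AB = 69.8 kN.
A_BC = 995.4 mm².
A_CD = 407 mm².
δ_AB = 69800·273/(695·196000) = 0.1399 mm
δ_BC = 44900·357/(995.4·196000) = 0.08216 mm
δ_CD = 11200·280/(407·196000) = 0.03931 mm
δ = Σδ_i = 0.2614 mm.

0.261 mm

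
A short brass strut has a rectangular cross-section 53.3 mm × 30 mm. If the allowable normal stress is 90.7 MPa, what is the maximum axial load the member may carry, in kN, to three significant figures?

145 kN

A = 1599 mm².
P_max = σ_allow · A = 90.7 · 1599 = 145000 N = 145 kN.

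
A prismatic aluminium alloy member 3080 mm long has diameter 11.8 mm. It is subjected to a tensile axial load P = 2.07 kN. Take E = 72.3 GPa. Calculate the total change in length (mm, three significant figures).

0.806 mm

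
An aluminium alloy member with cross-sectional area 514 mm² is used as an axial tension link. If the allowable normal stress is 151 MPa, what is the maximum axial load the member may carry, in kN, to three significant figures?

77.6 kN

P_max = σ_allow · A = 151 · 514 = 77610 N = 77.61 kN.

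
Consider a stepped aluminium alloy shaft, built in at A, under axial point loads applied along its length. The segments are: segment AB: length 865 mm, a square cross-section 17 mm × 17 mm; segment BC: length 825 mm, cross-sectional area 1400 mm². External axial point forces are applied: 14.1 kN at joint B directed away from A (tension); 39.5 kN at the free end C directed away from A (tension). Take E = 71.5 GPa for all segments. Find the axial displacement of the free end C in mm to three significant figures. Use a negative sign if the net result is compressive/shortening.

Internal axial forces (sectioning from the free end, tension +): N_BC = 39.5 kN, N_AB = 53.6 kN.
A_AB = 289 mm².
δ_AB = 53600·865/(289·71500) = 2.244 mm
δ_BC = 39500·825/(1400·71500) = 0.3255 mm
δ = Σδ_i = 2.569 mm.

2.57 mm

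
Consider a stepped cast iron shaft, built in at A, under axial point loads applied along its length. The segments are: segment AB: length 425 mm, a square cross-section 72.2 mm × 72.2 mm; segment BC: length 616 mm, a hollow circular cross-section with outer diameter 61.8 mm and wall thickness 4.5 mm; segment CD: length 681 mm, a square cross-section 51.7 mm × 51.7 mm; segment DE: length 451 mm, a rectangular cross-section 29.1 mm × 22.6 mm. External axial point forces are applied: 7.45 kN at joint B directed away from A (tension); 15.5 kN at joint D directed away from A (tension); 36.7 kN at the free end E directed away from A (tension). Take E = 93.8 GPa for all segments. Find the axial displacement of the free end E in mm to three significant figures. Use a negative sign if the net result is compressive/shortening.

0.885 mm

Internal axial forces (sectioning from the free end, tension +): N_DE = 36.7 kN, N_CD = 52.2 kN, N_BC = 52.2 kN, N_AB = 59.65 kN.
A_AB = 5213 mm².
A_BC = 810.1 mm².
A_CD = 2673 mm².
A_DE = 657.7 mm².
δ_AB = 59650·425/(5213·93800) = 0.05185 mm
δ_BC = 52200·616/(810.1·93800) = 0.4232 mm
δ_CD = 52200·681/(2673·93800) = 0.1418 mm
δ_DE = 36700·451/(657.7·93800) = 0.2683 mm
δ = Σδ_i = 0.8851 mm.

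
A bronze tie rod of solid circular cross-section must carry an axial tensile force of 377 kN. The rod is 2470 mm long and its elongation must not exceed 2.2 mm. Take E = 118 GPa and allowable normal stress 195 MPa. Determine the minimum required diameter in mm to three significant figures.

67.6 mm

Required area A ≥ P/σ_allow = 377000/195 = 1933 mm².
For a solid circular section, d ≥ √(4A/π) = 49.61 mm.
Elongation limit: A ≥ PL/(Eδ_allow) = 377000·2470/(118000·2.2) = 3587 mm² ⇒ d ≥ 67.58 mm.
The elongation limit governs.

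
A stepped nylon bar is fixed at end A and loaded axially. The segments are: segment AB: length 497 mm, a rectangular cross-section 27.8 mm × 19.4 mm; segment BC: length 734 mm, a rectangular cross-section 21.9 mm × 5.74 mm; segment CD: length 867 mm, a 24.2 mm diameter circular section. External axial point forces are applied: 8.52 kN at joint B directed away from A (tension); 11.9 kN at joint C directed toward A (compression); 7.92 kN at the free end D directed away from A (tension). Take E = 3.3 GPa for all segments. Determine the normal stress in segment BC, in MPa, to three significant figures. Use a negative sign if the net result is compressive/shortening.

Internal axial forces (sectioning from the free end, tension +): N_CD = 7.92 kN, N_BC = -3.98 kN, N_AB = 4.54 kN.
A_BC = 125.7 mm².
σ_BC = N_BC/A_BC = -3980/125.7 = -31.66 MPa.

-31.7 MPa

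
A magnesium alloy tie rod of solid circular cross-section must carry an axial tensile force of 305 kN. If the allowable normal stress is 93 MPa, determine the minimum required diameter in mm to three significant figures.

64.6 mm

Required area A ≥ P/σ_allow = 305000/93 = 3280 mm².
For a solid circular section, d ≥ √(4A/π) = 64.62 mm.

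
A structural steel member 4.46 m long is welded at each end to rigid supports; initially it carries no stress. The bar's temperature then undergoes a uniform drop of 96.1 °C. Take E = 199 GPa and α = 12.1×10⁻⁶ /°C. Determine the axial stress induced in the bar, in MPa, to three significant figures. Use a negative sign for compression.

Free thermal expansion αLΔT = 12.1e-6 · 4460 · -96.1 = -5.186 mm.
The walls impose strain ε = −(-5.186)/4460 = 1.1628e-03; σ = Eε = 199000 · 1.1628e-03 = 231.4 MPa.

231 MPa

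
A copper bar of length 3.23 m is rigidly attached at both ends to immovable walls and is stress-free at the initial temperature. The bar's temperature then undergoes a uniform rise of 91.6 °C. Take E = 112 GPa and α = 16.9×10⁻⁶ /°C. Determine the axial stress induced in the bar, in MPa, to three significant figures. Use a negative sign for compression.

Free thermal expansion αLΔT = 16.9e-6 · 3230 · 91.6 = 5 mm.
The walls impose strain ε = −(5)/3230 = -1.5480e-03; σ = Eε = 112000 · -1.5480e-03 = -173.4 MPa.

-173 MPa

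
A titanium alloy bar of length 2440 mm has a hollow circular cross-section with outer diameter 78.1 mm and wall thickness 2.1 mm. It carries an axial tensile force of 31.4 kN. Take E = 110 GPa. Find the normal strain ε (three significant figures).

5.69e-04

A = 501.4 mm².
σ = N/A = 62.62 MPa; ε = σ/E = 62.62/110000 = 5.693e-04.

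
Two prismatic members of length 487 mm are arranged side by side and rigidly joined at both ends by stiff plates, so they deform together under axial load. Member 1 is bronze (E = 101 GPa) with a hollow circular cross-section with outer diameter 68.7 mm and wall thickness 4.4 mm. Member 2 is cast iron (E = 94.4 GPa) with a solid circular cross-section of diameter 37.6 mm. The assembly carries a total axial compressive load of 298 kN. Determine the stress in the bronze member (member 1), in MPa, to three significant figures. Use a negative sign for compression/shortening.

A_1 = 888.8 mm².
A_2 = 1110 mm².
Equal strain + equilibrium ⇒ each member carries load in proportion to AE: A₁E₁ = 89770000 N, A₂E₂ = 104800000 N, ΣAE = 194600000 N.
σ₁ = P·E₁/ΣAE = -298000·101000/194600000 = -154.7 MPa.

-155 MPa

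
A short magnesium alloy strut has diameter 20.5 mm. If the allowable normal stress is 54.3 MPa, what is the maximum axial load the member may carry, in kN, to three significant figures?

A = 330.1 mm².
P_max = σ_allow · A = 54.3 · 330.1 = 17920 N = 17.92 kN.

17.9 kN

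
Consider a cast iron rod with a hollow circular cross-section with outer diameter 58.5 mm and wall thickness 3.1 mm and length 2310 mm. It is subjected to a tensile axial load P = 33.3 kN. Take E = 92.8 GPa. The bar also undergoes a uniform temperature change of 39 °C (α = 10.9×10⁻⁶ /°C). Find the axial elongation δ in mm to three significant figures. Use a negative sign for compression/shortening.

2.52 mm

A = 539.5 mm².
δ_mech = NL/(AE) = 33300·2310/(539.5·92800) = 1.536 mm.
δ_thermal = αLΔT = 10.9e-6·2310·39 = 0.982 mm.
δ = δ_mech + δ_thermal = 2.518 mm.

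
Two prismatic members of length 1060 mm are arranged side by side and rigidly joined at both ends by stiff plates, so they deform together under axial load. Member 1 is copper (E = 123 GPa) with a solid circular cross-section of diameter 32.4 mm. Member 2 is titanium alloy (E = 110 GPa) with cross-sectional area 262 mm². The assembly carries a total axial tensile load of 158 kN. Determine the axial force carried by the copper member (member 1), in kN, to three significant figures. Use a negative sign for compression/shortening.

A_1 = 824.5 mm².
Equal strain + equilibrium ⇒ each member carries load in proportion to AE: A₁E₁ = 101400000 N, A₂E₂ = 28820000 N, ΣAE = 130200000 N.
F₁ = P·A₁E₁/ΣAE = 158000·101400000/130200000 = 123000 N.

123 kN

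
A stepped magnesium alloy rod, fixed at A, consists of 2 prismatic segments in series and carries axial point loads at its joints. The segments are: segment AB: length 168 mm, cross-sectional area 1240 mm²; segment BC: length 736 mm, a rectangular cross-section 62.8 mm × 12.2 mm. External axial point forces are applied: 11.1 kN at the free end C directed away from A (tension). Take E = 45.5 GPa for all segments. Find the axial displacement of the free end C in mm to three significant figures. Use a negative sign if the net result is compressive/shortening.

Internal axial forces (sectioning from the free end, tension +): N_BC = 11.1 kN, N_AB = 11.1 kN.
A_BC = 766.2 mm².
δ_AB = 11100·168/(1240·45500) = 0.03305 mm
δ_BC = 11100·736/(766.2·45500) = 0.2344 mm
δ = Σδ_i = 0.2674 mm.

0.267 mm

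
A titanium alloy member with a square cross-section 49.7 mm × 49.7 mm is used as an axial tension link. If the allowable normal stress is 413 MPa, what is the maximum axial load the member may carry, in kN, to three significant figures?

A = 2470 mm².
P_max = σ_allow · A = 413 · 2470 = 1020000 N = 1020 kN.

1020 kN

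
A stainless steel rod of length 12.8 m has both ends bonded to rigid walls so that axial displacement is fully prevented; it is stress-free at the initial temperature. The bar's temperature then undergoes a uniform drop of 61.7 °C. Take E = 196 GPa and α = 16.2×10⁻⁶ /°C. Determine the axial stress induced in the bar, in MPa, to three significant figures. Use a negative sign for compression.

196 MPa

Free thermal expansion αLΔT = 16.2e-6 · 12800 · -61.7 = -12.79 mm.
The walls impose strain ε = −(-12.79)/12800 = 9.9954e-04; σ = Eε = 196000 · 9.9954e-04 = 195.9 MPa.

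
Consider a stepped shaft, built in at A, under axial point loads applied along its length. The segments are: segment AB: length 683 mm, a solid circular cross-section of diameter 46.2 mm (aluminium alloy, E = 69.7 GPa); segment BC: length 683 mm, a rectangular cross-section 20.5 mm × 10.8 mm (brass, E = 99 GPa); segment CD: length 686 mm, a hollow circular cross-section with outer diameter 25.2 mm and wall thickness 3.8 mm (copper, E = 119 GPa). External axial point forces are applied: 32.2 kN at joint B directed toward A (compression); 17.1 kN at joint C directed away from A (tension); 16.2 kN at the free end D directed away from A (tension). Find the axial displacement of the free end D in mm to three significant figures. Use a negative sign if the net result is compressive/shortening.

Internal axial forces (sectioning from the free end, tension +): N_CD = 16.2 kN, N_BC = 33.3 kN, N_AB = 1.1 kN.
A_AB = 1676 mm².
A_BC = 221.4 mm².
A_CD = 255.5 mm².
δ_AB = 1100·683/(1676·69700) = 0.00643 mm
δ_BC = 33300·683/(221.4·99000) = 1.038 mm
δ_CD = 16200·686/(255.5·119000) = 0.3655 mm
δ = Σδ_i = 1.41 mm.

1.41 mm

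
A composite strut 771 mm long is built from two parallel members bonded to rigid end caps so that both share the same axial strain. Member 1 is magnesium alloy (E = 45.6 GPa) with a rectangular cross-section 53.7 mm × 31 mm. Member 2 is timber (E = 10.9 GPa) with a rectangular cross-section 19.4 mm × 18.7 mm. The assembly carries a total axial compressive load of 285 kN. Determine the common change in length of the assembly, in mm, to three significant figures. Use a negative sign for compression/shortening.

A_1 = 1665 mm².
A_2 = 362.8 mm².
Equal strain + equilibrium ⇒ each member carries load in proportion to AE: A₁E₁ = 75910000 N, A₂E₂ = 3954000 N, ΣAE = 79860000 N.
δ = PL/ΣAE = -285000·771/79860000 = -2.751 mm.

-2.75 mm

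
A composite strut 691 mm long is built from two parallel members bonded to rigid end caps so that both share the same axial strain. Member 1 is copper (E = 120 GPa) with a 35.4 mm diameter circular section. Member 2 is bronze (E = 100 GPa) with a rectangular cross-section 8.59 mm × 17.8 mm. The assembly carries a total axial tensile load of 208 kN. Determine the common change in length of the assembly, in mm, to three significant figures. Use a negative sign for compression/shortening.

A_1 = 984.2 mm².
A_2 = 152.9 mm².
Equal strain + equilibrium ⇒ each member carries load in proportion to AE: A₁E₁ = 118100000 N, A₂E₂ = 15290000 N, ΣAE = 133400000 N.
δ = PL/ΣAE = 208000·691/133400000 = 1.077 mm.

1.08 mm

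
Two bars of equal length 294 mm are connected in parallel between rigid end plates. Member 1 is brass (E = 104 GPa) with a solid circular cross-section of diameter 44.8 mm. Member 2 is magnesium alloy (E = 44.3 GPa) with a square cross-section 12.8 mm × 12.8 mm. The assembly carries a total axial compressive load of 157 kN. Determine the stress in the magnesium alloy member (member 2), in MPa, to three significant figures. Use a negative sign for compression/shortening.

-40.6 MPa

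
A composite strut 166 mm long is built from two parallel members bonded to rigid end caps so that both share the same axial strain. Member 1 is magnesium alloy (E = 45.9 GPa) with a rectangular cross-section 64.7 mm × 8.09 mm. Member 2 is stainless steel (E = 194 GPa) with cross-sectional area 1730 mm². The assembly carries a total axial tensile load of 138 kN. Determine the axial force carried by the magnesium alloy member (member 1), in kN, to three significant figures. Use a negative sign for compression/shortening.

9.22 kN

A_1 = 523.4 mm².
Equal strain + equilibrium ⇒ each member carries load in proportion to AE: A₁E₁ = 24030000 N, A₂E₂ = 335600000 N, ΣAE = 359600000 N.
F₁ = P·A₁E₁/ΣAE = 138000·24030000/359600000 = 9219 N.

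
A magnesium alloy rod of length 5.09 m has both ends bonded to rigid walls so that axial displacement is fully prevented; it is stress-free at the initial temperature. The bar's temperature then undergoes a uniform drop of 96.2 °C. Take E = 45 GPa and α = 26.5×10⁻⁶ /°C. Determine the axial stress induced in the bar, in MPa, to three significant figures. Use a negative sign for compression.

Free thermal expansion αLΔT = 26.5e-6 · 5090 · -96.2 = -12.98 mm.
The walls impose strain ε = −(-12.98)/5090 = 2.5493e-03; σ = Eε = 45000 · 2.5493e-03 = 114.7 MPa.

115 MPa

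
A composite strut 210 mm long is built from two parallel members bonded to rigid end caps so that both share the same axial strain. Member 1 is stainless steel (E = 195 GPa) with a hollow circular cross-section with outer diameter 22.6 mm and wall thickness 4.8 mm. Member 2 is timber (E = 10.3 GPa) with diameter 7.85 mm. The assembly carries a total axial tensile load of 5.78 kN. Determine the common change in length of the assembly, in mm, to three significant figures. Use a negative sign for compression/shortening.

A_1 = 268.4 mm².
A_2 = 48.4 mm².
Equal strain + equilibrium ⇒ each member carries load in proportion to AE: A₁E₁ = 52340000 N, A₂E₂ = 498500 N, ΣAE = 52840000 N.
δ = PL/ΣAE = 5780·210/52840000 = 0.02297 mm.

0.0230 mm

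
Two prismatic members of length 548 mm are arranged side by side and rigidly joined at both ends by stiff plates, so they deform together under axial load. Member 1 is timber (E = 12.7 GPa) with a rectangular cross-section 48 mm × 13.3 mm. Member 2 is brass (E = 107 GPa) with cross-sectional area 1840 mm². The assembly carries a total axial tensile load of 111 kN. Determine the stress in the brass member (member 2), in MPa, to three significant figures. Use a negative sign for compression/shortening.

57.9 MPa

A_1 = 638.4 mm².
Equal strain + equilibrium ⇒ each member carries load in proportion to AE: A₁E₁ = 8108000 N, A₂E₂ = 196900000 N, ΣAE = 205000000 N.
σ₂ = P·E₂/ΣAE = 111000·107000/205000000 = 57.94 MPa.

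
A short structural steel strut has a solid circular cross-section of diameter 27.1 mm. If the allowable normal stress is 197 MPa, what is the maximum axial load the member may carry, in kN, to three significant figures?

A = 576.8 mm².
P_max = σ_allow · A = 197 · 576.8 = 113600 N = 113.6 kN.

114 kN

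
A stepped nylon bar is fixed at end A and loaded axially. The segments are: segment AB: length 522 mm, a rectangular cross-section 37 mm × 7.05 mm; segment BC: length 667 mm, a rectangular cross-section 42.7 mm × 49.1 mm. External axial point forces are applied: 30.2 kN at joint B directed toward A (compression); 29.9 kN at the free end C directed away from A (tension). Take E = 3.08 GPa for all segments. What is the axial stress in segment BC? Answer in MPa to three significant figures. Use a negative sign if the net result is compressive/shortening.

Internal axial forces (sectioning from the free end, tension +): N_BC = 29.9 kN, N_AB = -0.3 kN.
A_BC = 2097 mm².
σ_BC = N_BC/A_BC = 29900/2097 = 14.26 MPa.

14.3 MPa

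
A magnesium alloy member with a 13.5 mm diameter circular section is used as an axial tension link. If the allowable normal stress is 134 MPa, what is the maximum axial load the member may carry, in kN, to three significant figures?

A = 143.1 mm².
P_max = σ_allow · A = 134 · 143.1 = 19180 N = 19.18 kN.

19.2 kN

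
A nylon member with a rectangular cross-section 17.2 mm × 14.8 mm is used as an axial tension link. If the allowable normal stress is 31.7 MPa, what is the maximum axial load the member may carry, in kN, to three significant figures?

A = 254.6 mm².
P_max = σ_allow · A = 31.7 · 254.6 = 8070 N = 8.07 kN.

8.07 kN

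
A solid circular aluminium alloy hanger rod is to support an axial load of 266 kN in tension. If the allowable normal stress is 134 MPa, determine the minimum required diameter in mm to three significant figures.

50.3 mm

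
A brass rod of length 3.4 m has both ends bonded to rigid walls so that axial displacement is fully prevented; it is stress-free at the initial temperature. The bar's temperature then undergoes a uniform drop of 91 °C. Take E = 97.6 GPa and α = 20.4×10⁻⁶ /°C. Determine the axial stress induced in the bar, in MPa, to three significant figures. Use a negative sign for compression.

Free thermal expansion αLΔT = 20.4e-6 · 3400 · -91 = -6.312 mm.
The walls impose strain ε = −(-6.312)/3400 = 1.8564e-03; σ = Eε = 97600 · 1.8564e-03 = 181.2 MPa.

181 MPa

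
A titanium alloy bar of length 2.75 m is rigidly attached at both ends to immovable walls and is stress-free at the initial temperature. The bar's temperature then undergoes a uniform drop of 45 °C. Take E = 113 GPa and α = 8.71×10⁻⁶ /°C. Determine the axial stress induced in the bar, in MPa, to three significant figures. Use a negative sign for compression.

44.3 MPa

Free thermal expansion αLΔT = 8.71e-6 · 2750 · -45 = -1.078 mm.
The walls impose strain ε = −(-1.078)/2750 = 3.9195e-04; σ = Eε = 113000 · 3.9195e-04 = 44.29 MPa.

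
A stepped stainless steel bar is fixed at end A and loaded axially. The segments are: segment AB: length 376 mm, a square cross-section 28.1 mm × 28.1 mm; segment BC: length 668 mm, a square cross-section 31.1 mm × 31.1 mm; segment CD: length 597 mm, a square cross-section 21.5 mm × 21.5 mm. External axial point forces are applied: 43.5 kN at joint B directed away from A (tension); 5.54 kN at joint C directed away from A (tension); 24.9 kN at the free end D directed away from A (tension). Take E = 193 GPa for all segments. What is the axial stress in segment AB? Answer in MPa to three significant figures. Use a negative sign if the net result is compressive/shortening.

93.6 MPa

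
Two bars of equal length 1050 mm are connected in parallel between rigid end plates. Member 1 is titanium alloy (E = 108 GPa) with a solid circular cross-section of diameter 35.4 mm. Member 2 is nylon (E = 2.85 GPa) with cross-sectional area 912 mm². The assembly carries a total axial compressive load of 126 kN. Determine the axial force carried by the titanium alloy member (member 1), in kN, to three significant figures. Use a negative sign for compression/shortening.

-123 kN

A_1 = 984.2 mm².
Equal strain + equilibrium ⇒ each member carries load in proportion to AE: A₁E₁ = 106300000 N, A₂E₂ = 2599000 N, ΣAE = 108900000 N.
F₁ = P·A₁E₁/ΣAE = -126000·106300000/108900000 = -123000 N.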